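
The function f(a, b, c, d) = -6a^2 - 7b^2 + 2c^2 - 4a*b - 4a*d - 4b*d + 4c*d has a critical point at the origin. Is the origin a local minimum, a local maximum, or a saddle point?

saddle point

The Hessian at the origin is H = [[-12, -4, 0, -4], [-4, -14, 0, -4], [0, 0, 4, 4], [-4, -4, 4, 0]].
Applying the same elementary operations to the rows and columns of H produces a congruent diagonal matrix with entries -12, -38/3, 4, -40/19.
So there are 1 positive, 3 negative pivots.
H is indefinite, so the origin is a saddle point.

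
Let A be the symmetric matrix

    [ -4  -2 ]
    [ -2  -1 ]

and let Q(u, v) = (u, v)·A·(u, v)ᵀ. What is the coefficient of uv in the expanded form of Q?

-4

The coefficient of uv is A[1,2] + A[2,1] = 2·(-2) = -4.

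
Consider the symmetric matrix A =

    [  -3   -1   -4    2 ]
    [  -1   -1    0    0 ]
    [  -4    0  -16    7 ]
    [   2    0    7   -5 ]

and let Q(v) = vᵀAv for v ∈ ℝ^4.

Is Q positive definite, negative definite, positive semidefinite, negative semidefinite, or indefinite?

negative definite

Leading principal minors: Δ_1 = -3, Δ_2 = 2, Δ_3 = -16, Δ_4 = 30.
The signs alternate starting with Δ_1 < 0, so by Sylvester's criterion Q is negative definite.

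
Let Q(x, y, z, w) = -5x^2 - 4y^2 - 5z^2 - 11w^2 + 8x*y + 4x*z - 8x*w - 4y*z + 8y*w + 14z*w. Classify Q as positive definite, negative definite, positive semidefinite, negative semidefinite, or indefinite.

The symmetric matrix is A = [[-5, 4, 2, -4], [4, -4, -2, 4], [2, -2, -5, 7], [-4, 4, 7, -11]].
Row-reducing A symmetrically gives the diagonal entries -5, -4/5, -4, -3/4.
That gives 4 negative pivots.
Hence Q is negative definite.

negative definite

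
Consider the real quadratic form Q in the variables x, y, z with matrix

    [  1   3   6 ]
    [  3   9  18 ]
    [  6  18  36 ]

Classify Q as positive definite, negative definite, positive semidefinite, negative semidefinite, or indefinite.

Symmetric row and column elimination reduces A to a congruent diagonal form with pivots 1, 0, 0.
So there are 1 positive, 2 zero pivots.
Hence Q is positive semidefinite.

positive semidefinite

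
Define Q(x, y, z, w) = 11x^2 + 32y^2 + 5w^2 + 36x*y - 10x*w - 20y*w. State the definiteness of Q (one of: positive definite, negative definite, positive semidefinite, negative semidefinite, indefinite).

Write A = [[11, 18, 0, -5], [18, 32, 0, -10], [0, 0, 0, 0], [-5, -10, 0, 5]].
Row-reducing A symmetrically gives the diagonal entries 11, 28/11, 0, 10/7.
Counting signs: 3 positive, 1 zero.
Hence Q is positive semidefinite.

positive semidefinite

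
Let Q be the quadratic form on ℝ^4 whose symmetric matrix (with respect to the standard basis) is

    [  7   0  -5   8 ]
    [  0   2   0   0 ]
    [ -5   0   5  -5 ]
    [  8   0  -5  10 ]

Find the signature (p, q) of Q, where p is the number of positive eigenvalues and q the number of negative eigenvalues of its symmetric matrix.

Congruent diagonalization of A (simultaneous row and column reduction) yields pivots 7, 2, 10/7, 1/2.
That gives 4 positive pivots.

(4, 0)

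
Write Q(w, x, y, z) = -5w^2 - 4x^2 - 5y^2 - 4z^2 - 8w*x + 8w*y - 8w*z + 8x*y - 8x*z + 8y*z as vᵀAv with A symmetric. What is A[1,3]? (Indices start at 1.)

The coefficient of w·y in Q is 8. For a symmetric A this equals A[1,3] + A[3,1] = 2·A[1,3].
So A[1,3] = 8/2 = 4.

4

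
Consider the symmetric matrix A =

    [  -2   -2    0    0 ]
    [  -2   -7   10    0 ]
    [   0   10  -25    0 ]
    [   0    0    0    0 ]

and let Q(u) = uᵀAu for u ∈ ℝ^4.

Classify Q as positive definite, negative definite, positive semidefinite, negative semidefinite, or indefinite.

Applying the same elementary operations to the rows and columns of A produces a congruent diagonal matrix with entries -2, -5, -5, 0.
Counting signs: 3 negative, 1 zero.
Hence Q is negative semidefinite.

negative semidefinite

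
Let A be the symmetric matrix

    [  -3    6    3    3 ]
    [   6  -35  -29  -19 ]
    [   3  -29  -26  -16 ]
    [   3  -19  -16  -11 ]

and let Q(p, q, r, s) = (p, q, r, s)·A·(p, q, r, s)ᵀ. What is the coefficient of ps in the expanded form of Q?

6

The coefficient of ps is A[1,4] + A[4,1] = 2·3 = 6.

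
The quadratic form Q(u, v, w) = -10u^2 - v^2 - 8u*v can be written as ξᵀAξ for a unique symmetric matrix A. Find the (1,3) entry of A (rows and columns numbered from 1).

The coefficient of u·w in Q is 0. For a symmetric A this equals A[1,3] + A[3,1] = 2·A[1,3].
So A[1,3] = 0/2 = 0.

0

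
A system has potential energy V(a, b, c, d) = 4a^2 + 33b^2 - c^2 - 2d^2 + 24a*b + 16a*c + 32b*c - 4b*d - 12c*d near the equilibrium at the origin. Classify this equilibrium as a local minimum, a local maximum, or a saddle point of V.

The Hessian at the origin is H = [[8, 24, 16, 0], [24, 66, 32, -4], [16, 32, -2, -12], [0, -4, -12, -4]].
Applying the same elementary operations to the rows and columns of H produces a congruent diagonal matrix with entries 8, -6, 26/3, -20/13.
So there are 2 positive, 2 negative pivots.
H is indefinite, so the origin is a saddle point.

saddle point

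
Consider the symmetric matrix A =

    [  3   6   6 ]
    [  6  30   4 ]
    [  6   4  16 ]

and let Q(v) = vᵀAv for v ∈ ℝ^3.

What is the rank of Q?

3

Applying the same elementary operations to the rows and columns of A produces a congruent diagonal matrix with entries 3, 18, 4/9.
Counting signs: 3 positive.
The rank is the number of nonzero pivots: 3.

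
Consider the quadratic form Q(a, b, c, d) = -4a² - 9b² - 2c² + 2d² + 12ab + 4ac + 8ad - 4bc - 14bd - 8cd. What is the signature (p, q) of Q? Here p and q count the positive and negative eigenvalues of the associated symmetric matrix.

The symmetric matrix is A = [[-4, 6, 2, 4], [6, -9, -2, -7], [2, -2, -2, -4], [4, -7, -4, 2]].
By Sylvester's law of inertia any congruent diagonalization of A has 2 positive, 2 negative and 0 zero entries.

(2, 2)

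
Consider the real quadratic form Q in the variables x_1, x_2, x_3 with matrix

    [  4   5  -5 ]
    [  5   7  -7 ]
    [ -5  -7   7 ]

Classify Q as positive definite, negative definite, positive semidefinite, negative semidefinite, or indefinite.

Congruent diagonalization of A (simultaneous row and column reduction) yields pivots 4, 3/4, 0.
So there are 2 positive, 1 zero pivots.
Hence Q is positive semidefinite.

positive semidefinite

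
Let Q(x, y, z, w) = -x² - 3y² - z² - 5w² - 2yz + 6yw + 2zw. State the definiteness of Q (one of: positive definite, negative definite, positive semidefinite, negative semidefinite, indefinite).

The symmetric matrix of Q is A = [[-1, 0, 0, 0], [0, -3, -1, 3], [0, -1, -1, 1], [0, 3, 1, -5]].
Leading principal minors: Δ_1 = -1, Δ_2 = 3, Δ_3 = -2, Δ_4 = 4.
The signs alternate starting with Δ_1 < 0, so by Sylvester's criterion Q is negative definite.

negative definite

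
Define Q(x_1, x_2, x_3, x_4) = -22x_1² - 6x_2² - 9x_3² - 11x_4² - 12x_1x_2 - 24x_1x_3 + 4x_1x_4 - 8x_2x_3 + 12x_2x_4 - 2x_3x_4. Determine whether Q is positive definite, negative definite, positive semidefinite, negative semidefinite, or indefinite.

negative definite

The symmetric matrix of Q is A = [[-22, -6, -12, 2], [-6, -6, -4, 6], [-12, -4, -9, -1], [2, 6, -1, -11]].
Leading principal minors: Δ_1 = -22, Δ_2 = 96, Δ_3 = -224, Δ_4 = 32.
The signs alternate starting with Δ_1 < 0, so by Sylvester's criterion Q is negative definite.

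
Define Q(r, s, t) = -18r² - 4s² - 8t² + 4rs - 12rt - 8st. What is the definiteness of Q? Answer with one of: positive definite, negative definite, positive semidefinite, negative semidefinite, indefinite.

negative definite

The associated matrix is A = [[-18, 2, -6], [2, -4, -4], [-6, -4, -8]].
An LDLᵀ factorisation of A has diagonal entries -18, -34/9, -4/17.
Counting signs: 3 negative.
Hence Q is negative definite.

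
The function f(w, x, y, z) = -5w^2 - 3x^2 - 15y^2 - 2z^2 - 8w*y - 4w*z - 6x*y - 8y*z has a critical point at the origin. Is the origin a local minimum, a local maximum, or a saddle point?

local maximum

The Hessian at the origin is H = [[-10, 0, -8, -4], [0, -6, -6, 0], [-8, -6, -30, -8], [-4, 0, -8, -4]].
An LDLᵀ factorisation of H has diagonal entries -10, -6, -88/5, -12/11.
Counting signs: 4 negative.
H is negative definite, so the origin is a strict local maximum.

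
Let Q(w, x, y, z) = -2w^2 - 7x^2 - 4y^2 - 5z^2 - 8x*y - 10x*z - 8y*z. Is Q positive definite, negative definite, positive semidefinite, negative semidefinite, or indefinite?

Write A = [[-2, 0, 0, 0], [0, -7, -4, -5], [0, -4, -4, -4], [0, -5, -4, -5]].
Symmetric row and column elimination reduces A to a congruent diagonal form with pivots -2, -7, -12/7, -2/3.
That gives 4 negative pivots.
Hence Q is negative definite.

negative definite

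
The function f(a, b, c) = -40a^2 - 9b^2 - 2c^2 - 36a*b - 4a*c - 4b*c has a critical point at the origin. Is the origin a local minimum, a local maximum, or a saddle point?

local maximum

The Hessian at the origin is H = [[-80, -36, -4], [-36, -18, -4], [-4, -4, -4]].
Row-reducing H symmetrically gives the diagonal entries -80, -9/5, -10/9.
Counting signs: 3 negative.
H is negative definite, so the origin is a strict local maximum.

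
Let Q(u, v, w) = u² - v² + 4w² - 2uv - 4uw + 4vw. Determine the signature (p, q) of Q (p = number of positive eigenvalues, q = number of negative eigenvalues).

Write A = [[1, -1, -2], [-1, -1, 2], [-2, 2, 4]].
Congruent diagonalization of A (simultaneous row and column reduction) yields pivots 1, -2, 0.
So there are 1 positive, 1 negative, 1 zero pivots.

(1, 1)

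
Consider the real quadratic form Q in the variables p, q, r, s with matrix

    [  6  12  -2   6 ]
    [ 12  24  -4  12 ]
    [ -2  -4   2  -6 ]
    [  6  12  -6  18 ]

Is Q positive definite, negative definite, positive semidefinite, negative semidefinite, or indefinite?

positive semidefinite

Row-reducing A symmetrically gives the diagonal entries 6, 0, 4/3, 0.
So there are 2 positive, 2 zero pivots.
Hence Q is positive semidefinite.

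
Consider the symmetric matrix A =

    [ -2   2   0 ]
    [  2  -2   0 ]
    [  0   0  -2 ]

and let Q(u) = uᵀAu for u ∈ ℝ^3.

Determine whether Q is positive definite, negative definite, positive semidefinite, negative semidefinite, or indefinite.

negative semidefinite

Congruent diagonalization of A (simultaneous row and column reduction) yields pivots -2, 0, -2.
So there are 2 negative, 1 zero pivots.
Hence Q is negative semidefinite.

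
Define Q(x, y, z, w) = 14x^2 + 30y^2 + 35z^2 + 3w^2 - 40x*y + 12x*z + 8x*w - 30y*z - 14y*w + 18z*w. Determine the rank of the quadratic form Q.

4

The associated matrix is A = [[14, -20, 6, 4], [-20, 30, -15, -7], [6, -15, 35, 9], [4, -7, 9, 3]].
Applying the same elementary operations to the rows and columns of A produces a congruent diagonal matrix with entries 14, 10/7, 7/2, 2/35.
That gives 4 positive pivots.
The rank is the number of nonzero pivots: 4.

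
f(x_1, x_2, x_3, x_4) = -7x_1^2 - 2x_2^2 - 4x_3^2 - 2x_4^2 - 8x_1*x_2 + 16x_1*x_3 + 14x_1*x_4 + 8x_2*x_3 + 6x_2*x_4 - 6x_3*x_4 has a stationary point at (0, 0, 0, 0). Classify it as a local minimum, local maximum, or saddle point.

saddle point

The Hessian at the origin is H = [[-14, -8, 16, 14], [-8, -4, 8, 6], [16, 8, -8, -6], [14, 6, -6, -4]].
Applying the same elementary operations to the rows and columns of H produces a congruent diagonal matrix with entries -14, 4/7, 8, -3/2.
Counting signs: 2 positive, 2 negative.
H is indefinite, so the origin is a saddle point.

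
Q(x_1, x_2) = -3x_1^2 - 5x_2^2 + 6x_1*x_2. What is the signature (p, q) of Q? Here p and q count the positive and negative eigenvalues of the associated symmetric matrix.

Write A = [[-3, 3], [3, -5]].
Congruent diagonalization of A (simultaneous row and column reduction) yields pivots -3, -2.
So there are 2 negative pivots.

(0, 2)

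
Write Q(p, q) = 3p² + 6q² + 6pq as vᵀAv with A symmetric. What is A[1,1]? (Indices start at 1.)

3

The coefficient of p² in Q is 3, and that is exactly A[1,1].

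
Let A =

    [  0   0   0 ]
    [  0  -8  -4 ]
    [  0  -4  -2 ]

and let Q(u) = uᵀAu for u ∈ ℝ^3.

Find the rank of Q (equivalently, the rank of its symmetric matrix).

1

Congruent diagonalization of A (simultaneous row and column reduction) yields pivots 0, -8, 0.
That gives 1 negative, 2 zero pivots.
The rank is the number of nonzero pivots: 1.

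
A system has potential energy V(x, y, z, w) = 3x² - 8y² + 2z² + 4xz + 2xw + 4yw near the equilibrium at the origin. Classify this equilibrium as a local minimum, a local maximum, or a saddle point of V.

saddle point

The Hessian at the origin is H = [[6, 0, 4, 2], [0, -16, 0, 4], [4, 0, 4, 0], [2, 4, 0, 0]].
An LDLᵀ factorisation of H has diagonal entries 6, -16, 4/3, -1.
Counting signs: 2 positive, 2 negative.
H is indefinite, so the origin is a saddle point.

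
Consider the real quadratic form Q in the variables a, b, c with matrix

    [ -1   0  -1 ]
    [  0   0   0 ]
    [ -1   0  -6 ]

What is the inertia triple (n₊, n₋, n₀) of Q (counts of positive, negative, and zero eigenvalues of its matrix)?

Row-reducing A symmetrically gives the diagonal entries -1, 0, -5.
That gives 2 negative, 1 zero pivots.

(0, 2, 1)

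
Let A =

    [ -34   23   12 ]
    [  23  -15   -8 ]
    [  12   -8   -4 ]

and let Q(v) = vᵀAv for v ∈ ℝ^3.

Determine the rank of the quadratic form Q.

3

An LDLᵀ factorisation of A has diagonal entries -34, 19/34, 4/19.
So there are 2 positive, 1 negative pivots.
The rank is the number of nonzero pivots: 3.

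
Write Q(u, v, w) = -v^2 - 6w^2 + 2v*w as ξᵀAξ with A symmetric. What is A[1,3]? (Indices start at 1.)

0

The coefficient of u·w in Q is 0. For a symmetric A this equals A[1,3] + A[3,1] = 2·A[1,3].
So A[1,3] = 0/2 = 0.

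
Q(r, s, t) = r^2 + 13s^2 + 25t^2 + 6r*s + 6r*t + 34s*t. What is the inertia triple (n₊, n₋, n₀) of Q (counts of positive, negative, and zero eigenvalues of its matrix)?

(2, 0, 1)

The symmetric matrix is A = [[1, 3, 3], [3, 13, 17], [3, 17, 25]].
Row-reducing A symmetrically gives the diagonal entries 1, 4, 0.
Counting signs: 2 positive, 1 zero.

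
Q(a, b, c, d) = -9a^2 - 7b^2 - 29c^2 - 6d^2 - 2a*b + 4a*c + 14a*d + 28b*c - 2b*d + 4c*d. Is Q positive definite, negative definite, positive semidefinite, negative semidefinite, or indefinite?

negative definite

The symmetric matrix of Q is A = [[-9, -1, 2, 7], [-1, -7, 14, -1], [2, 14, -29, 2], [7, -1, 2, -6]].
Leading principal minors: Δ_1 = -9, Δ_2 = 62, Δ_3 = -62, Δ_4 = 6.
The signs alternate starting with Δ_1 < 0, so by Sylvester's criterion Q is negative definite.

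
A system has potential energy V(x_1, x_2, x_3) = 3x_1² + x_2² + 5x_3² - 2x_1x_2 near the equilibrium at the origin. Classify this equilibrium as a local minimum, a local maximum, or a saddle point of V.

local minimum

The Hessian at the origin is H = [[6, -2, 0], [-2, 2, 0], [0, 0, 10]].
Congruent diagonalization of H (simultaneous row and column reduction) yields pivots 6, 4/3, 10.
So there are 3 positive pivots.
H is positive definite, so the origin is a strict local minimum.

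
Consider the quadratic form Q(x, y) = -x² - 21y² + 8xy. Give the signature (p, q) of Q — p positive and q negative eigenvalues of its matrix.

(0, 2)

The symmetric matrix is A = [[-1, 4], [4, -21]].
Symmetric row and column elimination reduces A to a congruent diagonal form with pivots -1, -5.
That gives 2 negative pivots.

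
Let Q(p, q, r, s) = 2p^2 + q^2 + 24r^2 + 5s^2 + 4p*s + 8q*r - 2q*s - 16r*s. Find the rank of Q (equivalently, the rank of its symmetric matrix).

The symmetric matrix is A = [[2, 0, 0, 2], [0, 1, 4, -1], [0, 4, 24, -8], [2, -1, -8, 5]].
Symmetric row and column elimination reduces A to a congruent diagonal form with pivots 2, 1, 8, 0.
Counting signs: 3 positive, 1 zero.
The rank is the number of nonzero pivots: 3.

3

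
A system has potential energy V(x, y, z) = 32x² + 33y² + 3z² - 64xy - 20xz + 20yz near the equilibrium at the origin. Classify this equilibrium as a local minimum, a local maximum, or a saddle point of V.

saddle point

The Hessian at the origin is H = [[64, -64, -20], [-64, 66, 20], [-20, 20, 6]].
Congruent diagonalization of H (simultaneous row and column reduction) yields pivots 64, 2, -1/4.
That gives 2 positive, 1 negative pivots.
H is indefinite, so the origin is a saddle point.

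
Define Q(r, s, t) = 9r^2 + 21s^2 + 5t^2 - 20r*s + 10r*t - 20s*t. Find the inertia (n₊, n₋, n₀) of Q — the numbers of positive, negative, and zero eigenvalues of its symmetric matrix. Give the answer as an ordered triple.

The symmetric matrix is A = [[9, -10, 5], [-10, 21, -10], [5, -10, 5]].
Symmetric row and column elimination reduces A to a congruent diagonal form with pivots 9, 89/9, 20/89.
So there are 3 positive pivots.

(3, 0, 0)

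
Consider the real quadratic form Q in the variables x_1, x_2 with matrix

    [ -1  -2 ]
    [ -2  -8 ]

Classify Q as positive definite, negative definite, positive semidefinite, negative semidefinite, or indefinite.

negative definite

Leading principal minors: Δ_1 = -1, Δ_2 = 4.
The signs alternate starting with Δ_1 < 0, so by Sylvester's criterion Q is negative definite.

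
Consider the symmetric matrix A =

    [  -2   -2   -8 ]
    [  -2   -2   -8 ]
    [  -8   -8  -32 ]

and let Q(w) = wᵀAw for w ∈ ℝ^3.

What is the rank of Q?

Row-reducing A symmetrically gives the diagonal entries -2, 0, 0.
Counting signs: 1 negative, 2 zero.
The rank is the number of nonzero pivots: 1.

1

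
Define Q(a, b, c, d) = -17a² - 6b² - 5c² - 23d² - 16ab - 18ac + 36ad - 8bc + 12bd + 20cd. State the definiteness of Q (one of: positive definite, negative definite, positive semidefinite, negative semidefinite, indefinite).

The symmetric matrix of Q is A = [[-17, -8, -9, 18], [-8, -6, -4, 6], [-9, -4, -5, 10], [18, 6, 10, -23]].
Leading principal minors: Δ_1 = -17, Δ_2 = 38, Δ_3 = -8, Δ_4 = 8.
The signs alternate starting with Δ_1 < 0, so by Sylvester's criterion Q is negative definite.

negative definite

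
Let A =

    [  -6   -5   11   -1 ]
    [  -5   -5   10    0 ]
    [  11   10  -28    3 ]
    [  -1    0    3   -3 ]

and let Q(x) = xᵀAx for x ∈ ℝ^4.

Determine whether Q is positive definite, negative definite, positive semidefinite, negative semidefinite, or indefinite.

Row-reducing A symmetrically gives the diagonal entries -6, -5/6, -7, -10/7.
So there are 4 negative pivots.
Hence Q is negative definite.

negative definite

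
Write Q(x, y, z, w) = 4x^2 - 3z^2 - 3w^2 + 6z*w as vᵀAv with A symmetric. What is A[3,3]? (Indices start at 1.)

-3

The coefficient of z^2 in Q is -3, and that is exactly A[3,3].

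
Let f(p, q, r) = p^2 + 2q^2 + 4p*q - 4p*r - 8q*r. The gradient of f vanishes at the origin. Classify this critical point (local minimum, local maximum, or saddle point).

saddle point

The Hessian at the origin is H = [[2, 4, -4], [4, 4, -8], [-4, -8, 0]].
Congruent diagonalization of H (simultaneous row and column reduction) yields pivots 2, -4, -8.
That gives 1 positive, 2 negative pivots.
H is indefinite, so the origin is a saddle point.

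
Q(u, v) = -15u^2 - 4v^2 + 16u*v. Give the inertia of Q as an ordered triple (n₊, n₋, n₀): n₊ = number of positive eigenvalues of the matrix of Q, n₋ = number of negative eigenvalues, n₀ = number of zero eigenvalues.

(1, 1, 0)

Write A = [[-15, 8], [8, -4]].
Applying the same elementary operations to the rows and columns of A produces a congruent diagonal matrix with entries -15, 4/15.
So there are 1 positive, 1 negative pivots.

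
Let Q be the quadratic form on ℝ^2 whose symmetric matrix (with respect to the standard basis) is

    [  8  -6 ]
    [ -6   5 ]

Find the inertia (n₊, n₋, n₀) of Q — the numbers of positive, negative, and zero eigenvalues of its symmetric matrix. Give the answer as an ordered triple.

Congruent diagonalization of A (simultaneous row and column reduction) yields pivots 8, 1/2.
That gives 2 positive pivots.

(2, 0, 0)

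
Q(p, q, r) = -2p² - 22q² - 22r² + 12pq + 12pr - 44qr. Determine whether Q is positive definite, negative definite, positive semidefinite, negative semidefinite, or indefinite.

The symmetric matrix is A = [[-2, 6, 6], [6, -22, -22], [6, -22, -22]].
Symmetric row and column elimination reduces A to a congruent diagonal form with pivots -2, -4, 0.
That gives 2 negative, 1 zero pivots.
Hence Q is negative semidefinite.

negative semidefinite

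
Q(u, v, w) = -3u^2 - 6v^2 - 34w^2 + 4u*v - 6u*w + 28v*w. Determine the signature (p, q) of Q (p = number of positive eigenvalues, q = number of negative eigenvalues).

The symmetric matrix is A = [[-3, 2, -3], [2, -6, 14], [-3, 14, -34]].
Congruent diagonalization of A (simultaneous row and column reduction) yields pivots -3, -14/3, -1/7.
So there are 3 negative pivots.

(0, 3)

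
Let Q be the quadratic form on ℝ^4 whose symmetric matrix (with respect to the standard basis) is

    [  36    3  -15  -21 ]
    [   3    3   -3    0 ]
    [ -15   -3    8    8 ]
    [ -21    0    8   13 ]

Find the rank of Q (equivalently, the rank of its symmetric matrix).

Symmetric row and column elimination reduces A to a congruent diagonal form with pivots 36, 11/4, 7/11, -4/7.
That gives 3 positive, 1 negative pivots.
The rank is the number of nonzero pivots: 4.

4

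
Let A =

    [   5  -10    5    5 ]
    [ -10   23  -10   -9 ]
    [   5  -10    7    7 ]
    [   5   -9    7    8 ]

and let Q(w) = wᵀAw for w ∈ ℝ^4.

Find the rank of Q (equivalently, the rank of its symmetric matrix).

4

Congruent diagonalization of A (simultaneous row and column reduction) yields pivots 5, 3, 2, 2/3.
So there are 4 positive pivots.
The rank is the number of nonzero pivots: 4.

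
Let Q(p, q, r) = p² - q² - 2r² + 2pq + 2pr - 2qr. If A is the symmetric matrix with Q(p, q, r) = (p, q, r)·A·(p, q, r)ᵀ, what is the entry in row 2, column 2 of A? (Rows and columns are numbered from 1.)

-1

The coefficient of q² in Q is -1, and that is exactly A[2,2].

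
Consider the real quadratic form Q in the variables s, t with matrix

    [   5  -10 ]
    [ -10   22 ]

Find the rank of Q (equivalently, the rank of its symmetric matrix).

Congruent diagonalization of A (simultaneous row and column reduction) yields pivots 5, 2.
That gives 2 positive pivots.
The rank is the number of nonzero pivots: 2.

2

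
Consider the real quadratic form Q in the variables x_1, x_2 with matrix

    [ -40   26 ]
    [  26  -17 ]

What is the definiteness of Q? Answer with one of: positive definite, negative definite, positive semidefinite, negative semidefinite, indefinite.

negative definite

Congruent diagonalization of A (simultaneous row and column reduction) yields pivots -40, -1/10.
That gives 2 negative pivots.
Hence Q is negative definite.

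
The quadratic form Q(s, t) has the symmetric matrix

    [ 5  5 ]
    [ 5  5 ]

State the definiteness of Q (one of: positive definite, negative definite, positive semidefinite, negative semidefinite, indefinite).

positive semidefinite

For the 2×2 matrix [[5, 5], [5, 5]]: det = 5·5 − (5)² = 0, trace = 10.
det = 0 so one eigenvalue is zero; the form is semidefinite with the sign of the trace.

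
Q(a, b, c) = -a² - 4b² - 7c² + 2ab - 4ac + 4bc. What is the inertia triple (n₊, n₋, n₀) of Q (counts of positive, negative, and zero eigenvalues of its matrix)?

(0, 3, 0)

Write A = [[-1, 1, -2], [1, -4, 2], [-2, 2, -7]].
Congruent diagonalization of A (simultaneous row and column reduction) yields pivots -1, -3, -3.
Counting signs: 3 negative.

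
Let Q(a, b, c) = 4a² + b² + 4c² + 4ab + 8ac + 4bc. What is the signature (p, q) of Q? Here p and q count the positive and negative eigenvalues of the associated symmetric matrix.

Write A = [[4, 2, 4], [2, 1, 2], [4, 2, 4]].
Row-reducing A symmetrically gives the diagonal entries 4, 0, 0.
Counting signs: 1 positive, 2 zero.

(1, 0)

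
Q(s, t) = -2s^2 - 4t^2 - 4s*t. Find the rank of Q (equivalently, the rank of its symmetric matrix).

2

The associated matrix is A = [[-2, -2], [-2, -4]].
Applying the same elementary operations to the rows and columns of A produces a congruent diagonal matrix with entries -2, -2.
Counting signs: 2 negative.
The rank is the number of nonzero pivots: 2.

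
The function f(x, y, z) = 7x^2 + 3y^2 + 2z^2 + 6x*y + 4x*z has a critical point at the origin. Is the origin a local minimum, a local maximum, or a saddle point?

local minimum

The Hessian at the origin is H = [[14, 6, 4], [6, 6, 0], [4, 0, 4]].
Symmetric row and column elimination reduces H to a congruent diagonal form with pivots 14, 24/7, 2.
That gives 3 positive pivots.
H is positive definite, so the origin is a strict local minimum.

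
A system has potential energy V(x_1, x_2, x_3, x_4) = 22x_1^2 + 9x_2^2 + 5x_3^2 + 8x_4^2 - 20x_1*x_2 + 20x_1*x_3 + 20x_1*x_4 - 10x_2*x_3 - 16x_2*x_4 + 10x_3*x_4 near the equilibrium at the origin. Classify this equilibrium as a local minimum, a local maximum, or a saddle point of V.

The Hessian at the origin is H = [[44, -20, 20, 20], [-20, 18, -10, -16], [20, -10, 10, 10], [20, -16, 10, 16]].
An LDLᵀ factorisation of H has diagonal entries 44, 98/11, 40/49, 3/2.
So there are 4 positive pivots.
H is positive definite, so the origin is a strict local minimum.

local minimum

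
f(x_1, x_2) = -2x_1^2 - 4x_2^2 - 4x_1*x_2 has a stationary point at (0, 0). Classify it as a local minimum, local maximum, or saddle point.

local maximum

The Hessian at the origin is H = [[-4, -4], [-4, -8]].
det H = -4·-8 − (-4)² = 16 > 0 and H[1,1] = -4 < 0, so H is negative definite.
Therefore the origin is a local maximum.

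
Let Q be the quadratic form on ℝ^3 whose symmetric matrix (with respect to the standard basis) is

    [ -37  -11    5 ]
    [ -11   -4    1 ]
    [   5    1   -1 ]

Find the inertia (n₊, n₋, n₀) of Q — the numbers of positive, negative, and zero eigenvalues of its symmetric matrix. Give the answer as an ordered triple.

(0, 2, 1)

Row-reducing A symmetrically gives the diagonal entries -37, -27/37, 0.
So there are 2 negative, 1 zero pivots.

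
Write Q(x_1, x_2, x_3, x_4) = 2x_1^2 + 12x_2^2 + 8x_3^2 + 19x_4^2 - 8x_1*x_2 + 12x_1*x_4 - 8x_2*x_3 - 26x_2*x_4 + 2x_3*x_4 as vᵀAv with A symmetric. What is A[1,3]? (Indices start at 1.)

The coefficient of x_1·x_3 in Q is 0. For a symmetric A this equals A[1,3] + A[3,1] = 2·A[1,3].
So A[1,3] = 0/2 = 0.

0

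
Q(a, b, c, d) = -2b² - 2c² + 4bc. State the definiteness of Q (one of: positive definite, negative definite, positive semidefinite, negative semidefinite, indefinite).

The symmetric matrix is A = [[0, 0, 0, 0], [0, -2, 2, 0], [0, 2, -2, 0], [0, 0, 0, 0]].
Applying the same elementary operations to the rows and columns of A produces a congruent diagonal matrix with entries 0, -2, 0, 0.
That gives 1 negative, 3 zero pivots.
Hence Q is negative semidefinite.

negative semidefinite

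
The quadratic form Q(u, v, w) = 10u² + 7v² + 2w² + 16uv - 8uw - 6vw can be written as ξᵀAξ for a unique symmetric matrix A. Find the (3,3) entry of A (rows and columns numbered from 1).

2

The coefficient of w² in Q is 2, and that is exactly A[3,3].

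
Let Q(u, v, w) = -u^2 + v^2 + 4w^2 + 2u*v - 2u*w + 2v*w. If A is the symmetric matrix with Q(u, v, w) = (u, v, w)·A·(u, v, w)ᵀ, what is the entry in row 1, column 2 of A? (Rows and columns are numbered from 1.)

1

The coefficient of u·v in Q is 2. For a symmetric A this equals A[1,2] + A[2,1] = 2·A[1,2].
So A[1,2] = 2/2 = 1.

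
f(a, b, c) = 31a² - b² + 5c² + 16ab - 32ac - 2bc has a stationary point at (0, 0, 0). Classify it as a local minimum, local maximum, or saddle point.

The Hessian at the origin is H = [[62, 16, -32], [16, -2, -2], [-32, -2, 10]].
Row-reducing H symmetrically gives the diagonal entries 62, -190/31, -12/95.
So there are 1 positive, 2 negative pivots.
H is indefinite, so the origin is a saddle point.

saddle point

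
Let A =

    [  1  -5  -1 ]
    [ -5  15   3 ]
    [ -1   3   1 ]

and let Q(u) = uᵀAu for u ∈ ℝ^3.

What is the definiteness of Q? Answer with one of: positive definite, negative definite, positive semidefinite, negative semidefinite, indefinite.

Congruent diagonalization of A (simultaneous row and column reduction) yields pivots 1, -10, 2/5.
That gives 2 positive, 1 negative pivots.
Hence Q is indefinite.

indefinite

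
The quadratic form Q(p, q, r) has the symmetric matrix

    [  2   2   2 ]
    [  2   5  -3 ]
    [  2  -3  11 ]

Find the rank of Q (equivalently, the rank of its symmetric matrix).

3

Applying the same elementary operations to the rows and columns of A produces a congruent diagonal matrix with entries 2, 3, 2/3.
That gives 3 positive pivots.
The rank is the number of nonzero pivots: 3.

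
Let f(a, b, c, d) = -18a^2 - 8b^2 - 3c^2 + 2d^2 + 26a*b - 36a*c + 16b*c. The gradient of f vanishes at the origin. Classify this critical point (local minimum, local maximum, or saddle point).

The Hessian at the origin is H = [[-36, 26, -36, 0], [26, -16, 16, 0], [-36, 16, -6, 0], [0, 0, 0, 4]].
Row-reducing H symmetrically gives the diagonal entries -36, 25/9, -6, 4.
That gives 2 positive, 2 negative pivots.
H is indefinite, so the origin is a saddle point.

saddle point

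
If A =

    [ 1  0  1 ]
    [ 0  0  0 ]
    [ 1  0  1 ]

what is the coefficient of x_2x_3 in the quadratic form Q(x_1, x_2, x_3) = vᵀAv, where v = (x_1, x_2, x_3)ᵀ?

The coefficient of x_2x_3 is A[2,3] + A[3,2] = 2·0 = 0.

0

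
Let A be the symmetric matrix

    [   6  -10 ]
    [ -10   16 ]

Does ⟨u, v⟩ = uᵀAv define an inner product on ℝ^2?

For the 2×2 matrix [[6, -10], [-10, 16]]: det = 6·16 − (-10)² = -4, trace = 22.
det < 0 so the eigenvalues have opposite signs; the form is indefinite.
⟨·,·⟩ is an inner product exactly when A is positive definite.

no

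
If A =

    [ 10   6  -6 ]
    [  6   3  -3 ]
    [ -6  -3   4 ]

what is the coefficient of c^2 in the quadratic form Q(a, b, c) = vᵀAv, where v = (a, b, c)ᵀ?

4

The coefficient of c^2 is the diagonal entry A[3,3] = 4.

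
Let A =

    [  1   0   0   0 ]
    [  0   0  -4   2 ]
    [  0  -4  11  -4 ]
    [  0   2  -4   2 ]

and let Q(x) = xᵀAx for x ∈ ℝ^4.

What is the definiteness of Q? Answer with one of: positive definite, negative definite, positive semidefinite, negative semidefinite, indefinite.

A is congruent to a diagonal matrix with 3 positive, 1 negative and 0 zero entries, so Q is indefinite.

indefinite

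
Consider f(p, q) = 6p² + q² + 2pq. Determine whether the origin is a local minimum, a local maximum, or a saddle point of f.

The Hessian at the origin is H = [[12, 2], [2, 2]].
det H = 12·2 − (2)² = 20 > 0 and H[1,1] = 12 > 0, so H is positive definite.
Therefore the origin is a local minimum.

local minimum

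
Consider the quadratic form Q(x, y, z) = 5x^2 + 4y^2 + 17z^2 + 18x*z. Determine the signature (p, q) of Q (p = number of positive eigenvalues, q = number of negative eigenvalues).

Write A = [[5, 0, 9], [0, 4, 0], [9, 0, 17]].
Applying the same elementary operations to the rows and columns of A produces a congruent diagonal matrix with entries 5, 4, 4/5.
Counting signs: 3 positive.

(3, 0)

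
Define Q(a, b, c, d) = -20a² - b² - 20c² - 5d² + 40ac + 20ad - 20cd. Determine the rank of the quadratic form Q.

2

The symmetric matrix is A = [[-20, 0, 20, 10], [0, -1, 0, 0], [20, 0, -20, -10], [10, 0, -10, -5]].
Row-reducing A symmetrically gives the diagonal entries -20, -1, 0, 0.
Counting signs: 2 negative, 2 zero.
The rank is the number of nonzero pivots: 2.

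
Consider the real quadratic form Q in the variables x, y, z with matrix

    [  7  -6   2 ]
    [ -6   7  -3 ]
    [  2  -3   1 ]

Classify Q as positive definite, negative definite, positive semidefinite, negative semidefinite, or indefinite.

indefinite

Applying the same elementary operations to the rows and columns of A produces a congruent diagonal matrix with entries 7, 13/7, -6/13.
Counting signs: 2 positive, 1 negative.
Hence Q is indefinite.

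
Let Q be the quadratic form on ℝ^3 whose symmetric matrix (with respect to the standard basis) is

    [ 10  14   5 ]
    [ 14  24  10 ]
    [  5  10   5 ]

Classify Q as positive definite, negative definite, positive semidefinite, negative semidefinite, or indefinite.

positive definite

Leading principal minors: Δ_1 = 10, Δ_2 = 44, Δ_3 = 20.
All leading principal minors are positive, so by Sylvester's criterion Q is positive definite.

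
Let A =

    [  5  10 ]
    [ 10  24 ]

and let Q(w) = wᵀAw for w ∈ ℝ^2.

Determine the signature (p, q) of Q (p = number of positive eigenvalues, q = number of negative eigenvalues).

(2, 0)

Symmetric row and column elimination reduces A to a congruent diagonal form with pivots 5, 4.
So there are 2 positive pivots.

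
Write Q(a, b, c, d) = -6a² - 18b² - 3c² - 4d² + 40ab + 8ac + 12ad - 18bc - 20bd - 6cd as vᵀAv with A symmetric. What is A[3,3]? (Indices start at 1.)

-3

The coefficient of c² in Q is -3, and that is exactly A[3,3].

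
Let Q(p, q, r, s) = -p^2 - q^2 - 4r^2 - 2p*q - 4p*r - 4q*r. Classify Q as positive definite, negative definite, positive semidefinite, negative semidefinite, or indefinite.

negative semidefinite

Write A = [[-1, -1, -2, 0], [-1, -1, -2, 0], [-2, -2, -4, 0], [0, 0, 0, 0]].
Congruent diagonalization of A (simultaneous row and column reduction) yields pivots -1, 0, 0, 0.
That gives 1 negative, 3 zero pivots.
Hence Q is negative semidefinite.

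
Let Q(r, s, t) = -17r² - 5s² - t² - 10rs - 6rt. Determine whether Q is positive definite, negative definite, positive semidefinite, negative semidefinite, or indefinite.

The symmetric matrix of Q is A = [[-17, -5, -3], [-5, -5, 0], [-3, 0, -1]].
Leading principal minors: Δ_1 = -17, Δ_2 = 60, Δ_3 = -15.
The signs alternate starting with Δ_1 < 0, so by Sylvester's criterion Q is negative definite.

negative definite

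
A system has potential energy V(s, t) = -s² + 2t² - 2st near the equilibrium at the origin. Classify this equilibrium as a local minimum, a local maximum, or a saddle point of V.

saddle point

The Hessian at the origin is H = [[-2, -2], [-2, 4]].
det H = -2·4 − (-2)² = -12 < 0, so H is indefinite.
Therefore the origin is a saddle point.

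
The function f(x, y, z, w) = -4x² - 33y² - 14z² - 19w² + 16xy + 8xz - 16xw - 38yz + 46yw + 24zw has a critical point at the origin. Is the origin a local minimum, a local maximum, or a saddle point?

local maximum

The Hessian at the origin is H = [[-8, 16, 8, -16], [16, -66, -38, 46], [8, -38, -28, 24], [-16, 46, 24, -38]].
Applying the same elementary operations to the rows and columns of H produces a congruent diagonal matrix with entries -8, -34, -98/17, -2/49.
So there are 4 negative pivots.
H is negative definite, so the origin is a strict local maximum.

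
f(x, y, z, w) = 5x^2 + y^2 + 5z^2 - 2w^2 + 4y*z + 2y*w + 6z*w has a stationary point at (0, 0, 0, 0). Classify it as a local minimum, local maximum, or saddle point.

The Hessian at the origin is H = [[10, 0, 0, 0], [0, 2, 4, 2], [0, 4, 10, 6], [0, 2, 6, -4]].
Congruent diagonalization of H (simultaneous row and column reduction) yields pivots 10, 2, 2, -8.
So there are 3 positive, 1 negative pivots.
H is indefinite, so the origin is a saddle point.

saddle point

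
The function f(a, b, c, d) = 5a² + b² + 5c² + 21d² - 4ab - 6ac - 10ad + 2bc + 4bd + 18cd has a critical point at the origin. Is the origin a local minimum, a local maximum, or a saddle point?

local minimum

The Hessian at the origin is H = [[10, -4, -6, -10], [-4, 2, 2, 4], [-6, 2, 10, 18], [-10, 4, 18, 42]].
Applying the same elementary operations to the rows and columns of H produces a congruent diagonal matrix with entries 10, 2/5, 6, 8.
So there are 4 positive pivots.
H is positive definite, so the origin is a strict local minimum.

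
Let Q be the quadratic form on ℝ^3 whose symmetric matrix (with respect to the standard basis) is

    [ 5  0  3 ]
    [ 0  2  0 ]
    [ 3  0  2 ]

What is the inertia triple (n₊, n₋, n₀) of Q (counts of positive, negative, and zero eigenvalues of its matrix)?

Applying the same elementary operations to the rows and columns of A produces a congruent diagonal matrix with entries 5, 2, 1/5.
So there are 3 positive pivots.

(3, 0, 0)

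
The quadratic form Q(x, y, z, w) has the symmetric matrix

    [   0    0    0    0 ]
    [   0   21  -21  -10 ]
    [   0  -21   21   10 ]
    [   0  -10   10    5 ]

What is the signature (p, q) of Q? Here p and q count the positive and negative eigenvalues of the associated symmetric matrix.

(2, 0)

Applying the same elementary operations to the rows and columns of A produces a congruent diagonal matrix with entries 0, 21, 0, 5/21.
Counting signs: 2 positive, 2 zero.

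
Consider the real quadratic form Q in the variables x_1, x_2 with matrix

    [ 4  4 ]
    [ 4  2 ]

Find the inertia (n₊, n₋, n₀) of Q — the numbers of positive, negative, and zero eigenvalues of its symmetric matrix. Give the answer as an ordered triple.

(1, 1, 0)

An LDLᵀ factorisation of A has diagonal entries 4, -2.
That gives 1 positive, 1 negative pivots.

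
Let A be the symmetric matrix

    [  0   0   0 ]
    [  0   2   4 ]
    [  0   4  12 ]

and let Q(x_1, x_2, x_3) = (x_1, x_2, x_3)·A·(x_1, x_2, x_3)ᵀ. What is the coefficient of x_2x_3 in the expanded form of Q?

The coefficient of x_2x_3 is A[2,3] + A[3,2] = 2·4 = 8.

8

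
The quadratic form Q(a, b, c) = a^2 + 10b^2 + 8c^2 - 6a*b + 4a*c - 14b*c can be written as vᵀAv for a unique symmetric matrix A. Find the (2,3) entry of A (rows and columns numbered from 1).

The coefficient of b·c in Q is -14. For a symmetric A this equals A[2,3] + A[3,2] = 2·A[2,3].
So A[2,3] = -14/2 = -7.

-7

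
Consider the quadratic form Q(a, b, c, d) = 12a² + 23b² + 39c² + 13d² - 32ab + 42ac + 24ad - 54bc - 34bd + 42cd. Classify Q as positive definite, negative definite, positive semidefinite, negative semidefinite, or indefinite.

positive definite

The symmetric matrix is A = [[12, -16, 21, 12], [-16, 23, -27, -17], [21, -27, 39, 21], [12, -17, 21, 13]].
Applying the same elementary operations to the rows and columns of A produces a congruent diagonal matrix with entries 12, 5/3, 33/20, 2/11.
That gives 4 positive pivots.
Hence Q is positive definite.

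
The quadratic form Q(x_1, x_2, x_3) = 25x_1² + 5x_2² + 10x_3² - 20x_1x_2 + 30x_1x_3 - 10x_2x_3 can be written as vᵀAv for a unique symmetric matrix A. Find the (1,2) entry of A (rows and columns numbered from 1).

-10

The coefficient of x_1·x_2 in Q is -20. For a symmetric A this equals A[1,2] + A[2,1] = 2·A[1,2].
So A[1,2] = -20/2 = -10.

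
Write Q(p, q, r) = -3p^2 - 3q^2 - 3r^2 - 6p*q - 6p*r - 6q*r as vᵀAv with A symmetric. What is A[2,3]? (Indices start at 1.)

-3

The coefficient of q·r in Q is -6. For a symmetric A this equals A[2,3] + A[3,2] = 2·A[2,3].
So A[2,3] = -6/2 = -3.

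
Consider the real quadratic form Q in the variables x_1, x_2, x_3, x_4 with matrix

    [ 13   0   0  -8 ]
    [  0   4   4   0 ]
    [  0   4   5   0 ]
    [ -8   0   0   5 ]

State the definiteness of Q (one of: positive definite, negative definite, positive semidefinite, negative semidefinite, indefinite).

positive definite

Row-reducing A symmetrically gives the diagonal entries 13, 4, 1, 1/13.
So there are 4 positive pivots.
Hence Q is positive definite.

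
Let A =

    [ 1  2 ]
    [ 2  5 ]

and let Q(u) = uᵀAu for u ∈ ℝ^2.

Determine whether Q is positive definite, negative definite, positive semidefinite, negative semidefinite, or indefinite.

positive definite

For the 2×2 matrix [[1, 2], [2, 5]]: det = 1·5 − (2)² = 1, trace = 6.
det > 0 so both eigenvalues share the sign of the trace; trace = 6 > 0 ⇒ both positive.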